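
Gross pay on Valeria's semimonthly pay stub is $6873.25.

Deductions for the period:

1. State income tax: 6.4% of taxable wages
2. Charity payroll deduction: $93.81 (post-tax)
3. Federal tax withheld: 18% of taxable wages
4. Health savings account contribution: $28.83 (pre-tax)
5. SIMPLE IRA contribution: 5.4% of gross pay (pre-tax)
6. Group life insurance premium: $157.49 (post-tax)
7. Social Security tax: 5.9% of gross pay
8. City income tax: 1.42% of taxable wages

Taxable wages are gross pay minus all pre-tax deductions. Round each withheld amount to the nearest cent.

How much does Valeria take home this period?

Health savings account contribution: $28.83
SIMPLE IRA contribution: $6873.25 × 0.054 = $371.16
Pre-tax total = $28.83 + $371.16 = $399.99
Taxable wages = $6873.25 − $399.99 = $6473.26
Federal tax withheld: $6473.26 × 0.18 = $1165.19
State income tax: $6473.26 × 0.064 = $414.29
City income tax: $6473.26 × 0.0142 = $91.92
Social Security tax: $6873.25 × 0.059 = $405.52
Group life insurance premium: $157.49
Charity payroll deduction: $93.81
Total deductions = $28.83 + $371.16 + $1165.19 + $414.29 + $91.92 + $405.52 + $157.49 + $93.81 = $2728.21
Net pay = $6873.25 − $2728.21 = $4145.04

$4145.04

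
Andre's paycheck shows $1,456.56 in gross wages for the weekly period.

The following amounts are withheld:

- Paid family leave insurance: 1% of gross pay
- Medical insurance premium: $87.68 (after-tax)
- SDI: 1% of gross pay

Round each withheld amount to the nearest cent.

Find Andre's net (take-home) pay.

Paid family leave insurance: $1,456.56 × 0.01 = $14.57
SDI: $1,456.56 × 0.01 = $14.57
Medical insurance premium: $87.68
Total deductions = $14.57 + $14.57 + $87.68 = $116.82
Net pay = $1,456.56 − $116.82 = $1,339.74

$1,339.74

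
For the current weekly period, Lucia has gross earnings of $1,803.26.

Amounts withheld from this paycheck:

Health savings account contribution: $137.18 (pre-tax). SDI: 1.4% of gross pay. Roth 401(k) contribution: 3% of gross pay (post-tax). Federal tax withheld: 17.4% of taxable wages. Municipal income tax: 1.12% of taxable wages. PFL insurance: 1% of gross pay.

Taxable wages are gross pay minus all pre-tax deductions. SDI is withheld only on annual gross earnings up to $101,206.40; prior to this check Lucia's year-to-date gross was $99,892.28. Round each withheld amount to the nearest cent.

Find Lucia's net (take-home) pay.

Health savings account contribution: $137.18
Taxable wages = $1,803.26 − $137.18 = $1,666.08
Federal tax withheld: $1,666.08 × 0.174 = $289.90
Municipal income tax: $1,666.08 × 0.0112 = $18.66
PFL insurance: $1,803.26 × 0.01 = $18.03
SDI: only $101,206.40 − $99,892.28 = $1,314.12 of this check is subject → $1,314.12 × 0.014 = $18.40
Roth 401(k) contribution: $1,803.26 × 0.03 = $54.10
Total deductions = $137.18 + $289.90 + $18.66 + $18.03 + $18.40 + $54.10 = $536.27
Net pay = $1,803.26 − $536.27 = $1,266.99

$1,266.99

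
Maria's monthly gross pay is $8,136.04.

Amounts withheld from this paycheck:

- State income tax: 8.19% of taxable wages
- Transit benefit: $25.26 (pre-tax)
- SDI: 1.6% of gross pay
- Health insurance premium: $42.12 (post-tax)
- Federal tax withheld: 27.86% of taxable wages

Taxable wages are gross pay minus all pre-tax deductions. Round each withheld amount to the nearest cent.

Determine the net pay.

$5,014.55

Transit benefit: $25.26
Taxable wages = $8,136.04 − $25.26 = $8,110.78
State income tax: $8,110.78 × 0.0819 = $664.27
Federal tax withheld: $8,110.78 × 0.2786 = $2,259.66
SDI: $8,136.04 × 0.016 = $130.18
Health insurance premium: $42.12
Total deductions = $25.26 + $664.27 + $2,259.66 + $130.18 + $42.12 = $3,121.49
Net pay = $8,136.04 − $3,121.49 = $5,014.55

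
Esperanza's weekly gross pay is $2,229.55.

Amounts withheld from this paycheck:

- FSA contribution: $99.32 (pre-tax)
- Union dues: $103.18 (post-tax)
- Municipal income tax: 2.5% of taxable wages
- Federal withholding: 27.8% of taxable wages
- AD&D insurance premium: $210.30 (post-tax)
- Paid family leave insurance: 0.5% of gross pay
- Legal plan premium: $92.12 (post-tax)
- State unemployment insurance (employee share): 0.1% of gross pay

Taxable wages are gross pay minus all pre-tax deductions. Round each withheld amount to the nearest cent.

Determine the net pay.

$1,065.79

FSA contribution: $99.32
Taxable wages = $2,229.55 − $99.32 = $2,130.23
Federal withholding: $2,130.23 × 0.278 = $592.20
Municipal income tax: $2,130.23 × 0.025 = $53.26
Paid family leave insurance: $2,229.55 × 0.005 = $11.15
State unemployment insurance (employee share): $2,229.55 × 0.001 = $2.23
Union dues: $103.18
Legal plan premium: $92.12
AD&D insurance premium: $210.30
Total deductions = $99.32 + $592.20 + $53.26 + $11.15 + $2.23 + $103.18 + $92.12 + $210.30 = $1,163.76
Net pay = $2,229.55 − $1,163.76 = $1,065.79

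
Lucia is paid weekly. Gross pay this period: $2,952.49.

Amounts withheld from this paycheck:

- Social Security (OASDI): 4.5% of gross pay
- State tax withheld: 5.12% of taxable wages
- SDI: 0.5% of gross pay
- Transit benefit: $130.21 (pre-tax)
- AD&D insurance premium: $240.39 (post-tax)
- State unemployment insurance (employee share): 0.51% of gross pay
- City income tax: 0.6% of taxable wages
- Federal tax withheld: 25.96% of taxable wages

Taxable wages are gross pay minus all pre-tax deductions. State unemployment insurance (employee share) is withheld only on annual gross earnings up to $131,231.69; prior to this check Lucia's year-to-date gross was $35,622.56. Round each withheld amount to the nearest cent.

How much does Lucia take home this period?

$1,525.12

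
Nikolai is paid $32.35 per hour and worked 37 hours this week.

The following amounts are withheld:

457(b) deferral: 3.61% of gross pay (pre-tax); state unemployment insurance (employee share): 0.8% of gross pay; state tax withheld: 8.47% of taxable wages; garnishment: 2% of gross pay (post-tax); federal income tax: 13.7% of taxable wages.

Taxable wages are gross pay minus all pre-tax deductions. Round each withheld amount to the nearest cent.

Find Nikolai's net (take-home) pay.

$864.44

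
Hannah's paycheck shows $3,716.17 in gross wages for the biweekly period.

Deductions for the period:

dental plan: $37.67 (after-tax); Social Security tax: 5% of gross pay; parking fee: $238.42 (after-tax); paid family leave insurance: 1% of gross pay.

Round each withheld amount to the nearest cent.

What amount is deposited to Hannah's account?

Social Security tax: $3,716.17 × 0.05 = $185.81
Paid family leave insurance: $3,716.17 × 0.01 = $37.16
Parking fee: $238.42
Dental plan: $37.67
Total deductions = $185.81 + $37.16 + $238.42 + $37.67 = $499.06
Net pay = $3,716.17 − $499.06 = $3,217.11

$3,217.11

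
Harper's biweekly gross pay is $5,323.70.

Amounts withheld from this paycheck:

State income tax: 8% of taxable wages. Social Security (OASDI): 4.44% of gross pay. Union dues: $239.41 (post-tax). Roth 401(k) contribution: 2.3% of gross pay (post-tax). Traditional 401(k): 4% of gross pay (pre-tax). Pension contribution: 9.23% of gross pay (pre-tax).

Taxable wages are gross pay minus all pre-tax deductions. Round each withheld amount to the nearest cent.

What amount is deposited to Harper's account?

$3,651.59

Traditional 401(k): $5,323.70 × 0.04 = $212.95
Pension contribution: $5,323.70 × 0.0923 = $491.38
Pre-tax total = $212.95 + $491.38 = $704.33
Taxable wages = $5,323.70 − $704.33 = $4,619.37
State income tax: $4,619.37 × 0.08 = $369.55
Social Security (OASDI): $5,323.70 × 0.0444 = $236.37
Union dues: $239.41
Roth 401(k) contribution: $5,323.70 × 0.023 = $122.45
Total deductions = $212.95 + $491.38 + $369.55 + $236.37 + $239.41 + $122.45 = $1,672.11
Net pay = $5,323.70 − $1,672.11 = $3,651.59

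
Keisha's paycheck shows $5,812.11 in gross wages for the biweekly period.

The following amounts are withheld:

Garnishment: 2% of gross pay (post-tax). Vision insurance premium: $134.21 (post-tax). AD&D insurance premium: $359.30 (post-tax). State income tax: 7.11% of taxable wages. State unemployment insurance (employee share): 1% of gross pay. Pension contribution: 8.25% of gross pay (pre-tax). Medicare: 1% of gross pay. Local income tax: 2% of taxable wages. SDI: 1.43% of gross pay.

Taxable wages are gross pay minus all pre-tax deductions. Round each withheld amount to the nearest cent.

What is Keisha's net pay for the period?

Pension contribution: $5,812.11 × 0.0825 = $479.50
Taxable wages = $5,812.11 − $479.50 = $5,332.61
State income tax: $5,332.61 × 0.0711 = $379.15
Local income tax: $5,332.61 × 0.02 = $106.65
SDI: $5,812.11 × 0.0143 = $83.11
State unemployment insurance (employee share): $5,812.11 × 0.01 = $58.12
Medicare: $5,812.11 × 0.01 = $58.12
AD&D insurance premium: $359.30
Garnishment: $5,812.11 × 0.02 = $116.24
Vision insurance premium: $134.21
Total deductions = $479.50 + $379.15 + $106.65 + $83.11 + $58.12 + $58.12 + $359.30 + $116.24 + $134.21 = $1,774.40
Net pay = $5,812.11 − $1,774.40 = $4,037.71

$4,037.71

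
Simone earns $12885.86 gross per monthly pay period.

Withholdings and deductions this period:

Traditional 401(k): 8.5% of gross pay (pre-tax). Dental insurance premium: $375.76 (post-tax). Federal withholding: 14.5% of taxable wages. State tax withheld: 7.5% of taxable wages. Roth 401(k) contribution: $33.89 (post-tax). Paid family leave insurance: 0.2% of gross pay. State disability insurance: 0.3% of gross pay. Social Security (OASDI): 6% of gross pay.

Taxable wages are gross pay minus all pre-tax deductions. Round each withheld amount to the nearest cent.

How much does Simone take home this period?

$7949.41

Traditional 401(k): $12885.86 × 0.085 = $1095.30
Taxable wages = $12885.86 − $1095.30 = $11790.56
Federal withholding: $11790.56 × 0.145 = $1709.63
State tax withheld: $11790.56 × 0.075 = $884.29
Paid family leave insurance: $12885.86 × 0.002 = $25.77
Social Security (OASDI): $12885.86 × 0.06 = $773.15
State disability insurance: $12885.86 × 0.003 = $38.66
Dental insurance premium: $375.76
Roth 401(k) contribution: $33.89
Total deductions = $1095.30 + $1709.63 + $884.29 + $25.77 + $773.15 + $38.66 + $375.76 + $33.89 = $4936.45
Net pay = $12885.86 − $4936.45 = $7949.41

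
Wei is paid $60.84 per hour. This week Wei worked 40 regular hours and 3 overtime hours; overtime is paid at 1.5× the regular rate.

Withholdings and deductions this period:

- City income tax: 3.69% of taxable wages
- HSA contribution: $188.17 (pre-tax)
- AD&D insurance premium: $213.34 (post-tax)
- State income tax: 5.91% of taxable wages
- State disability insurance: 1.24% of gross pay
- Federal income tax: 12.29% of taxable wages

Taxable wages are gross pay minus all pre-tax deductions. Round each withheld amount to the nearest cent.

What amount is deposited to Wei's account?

Regular pay: 40 × $60.84 = $2,433.60
Overtime pay: 3 × $60.84 × 1.5 = $273.78
Gross pay = $2,433.60 + $273.78 = $2,707.38
HSA contribution: $188.17
Taxable wages = $2,707.38 − $188.17 = $2,519.21
Federal income tax: $2,519.21 × 0.1229 = $309.61
City income tax: $2,519.21 × 0.0369 = $92.96
State income tax: $2,519.21 × 0.0591 = $148.89
State disability insurance: $2,707.38 × 0.0124 = $33.57
AD&D insurance premium: $213.34
Total deductions = $188.17 + $309.61 + $92.96 + $148.89 + $33.57 + $213.34 = $986.54
Net pay = $2,707.38 − $986.54 = $1,720.84

$1,720.84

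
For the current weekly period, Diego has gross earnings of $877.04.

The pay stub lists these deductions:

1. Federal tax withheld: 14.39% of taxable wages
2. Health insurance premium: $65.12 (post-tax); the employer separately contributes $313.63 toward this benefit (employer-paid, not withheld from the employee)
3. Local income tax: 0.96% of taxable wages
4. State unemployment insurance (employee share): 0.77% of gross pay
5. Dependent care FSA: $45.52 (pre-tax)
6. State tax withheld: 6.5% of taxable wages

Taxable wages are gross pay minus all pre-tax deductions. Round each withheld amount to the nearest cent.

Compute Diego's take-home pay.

$577.96

Dependent care FSA: $45.52
Taxable wages = $877.04 − $45.52 = $831.52
Federal tax withheld: $831.52 × 0.1439 = $119.66
State tax withheld: $831.52 × 0.065 = $54.05
Local income tax: $831.52 × 0.0096 = $7.98
State unemployment insurance (employee share): $877.04 × 0.0077 = $6.75
Health insurance premium: $65.12
(Employer's $313.63 toward health insurance premium is not withheld from the employee.)
Total deductions = $45.52 + $119.66 + $54.05 + $7.98 + $6.75 + $65.12 = $299.08
Net pay = $877.04 − $299.08 = $577.96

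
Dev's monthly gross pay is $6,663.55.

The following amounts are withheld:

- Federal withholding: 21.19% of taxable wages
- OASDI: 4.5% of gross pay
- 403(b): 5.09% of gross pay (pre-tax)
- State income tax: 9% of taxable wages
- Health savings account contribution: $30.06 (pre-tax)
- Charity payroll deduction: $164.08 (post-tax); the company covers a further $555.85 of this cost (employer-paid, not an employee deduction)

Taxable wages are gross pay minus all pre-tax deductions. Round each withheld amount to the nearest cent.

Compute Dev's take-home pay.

403(b): $6,663.55 × 0.0509 = $339.17
Health savings account contribution: $30.06
Pre-tax total = $339.17 + $30.06 = $369.23
Taxable wages = $6,663.55 − $369.23 = $6,294.32
Federal withholding: $6,294.32 × 0.2119 = $1,333.77
State income tax: $6,294.32 × 0.09 = $566.49
OASDI: $6,663.55 × 0.045 = $299.86
Charity payroll deduction: $164.08
(Employer's $555.85 toward charity payroll deduction is not withheld from the employee.)
Total deductions = $339.17 + $30.06 + $1,333.77 + $566.49 + $299.86 + $164.08 = $2,733.43
Net pay = $6,663.55 − $2,733.43 = $3,930.12

$3,930.12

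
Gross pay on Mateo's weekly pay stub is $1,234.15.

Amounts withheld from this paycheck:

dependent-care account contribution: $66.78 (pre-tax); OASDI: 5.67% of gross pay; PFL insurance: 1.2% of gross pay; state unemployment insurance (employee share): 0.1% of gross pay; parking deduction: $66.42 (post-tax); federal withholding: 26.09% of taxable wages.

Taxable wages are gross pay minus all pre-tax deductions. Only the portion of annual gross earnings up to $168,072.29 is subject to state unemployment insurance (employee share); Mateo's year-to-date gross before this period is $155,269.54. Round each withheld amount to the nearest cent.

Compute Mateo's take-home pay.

Dependent-care account contribution: $66.78
Taxable wages = $1,234.15 − $66.78 = $1,167.37
Federal withholding: $1,167.37 × 0.2609 = $304.57
OASDI: $1,234.15 × 0.0567 = $69.98
State unemployment insurance (employee share): cap not yet reached, full $1,234.15 is subject → $1,234.15 × 0.001 = $1.23
PFL insurance: $1,234.15 × 0.012 = $14.81
Parking deduction: $66.42
Total deductions = $66.78 + $304.57 + $69.98 + $1.23 + $14.81 + $66.42 = $523.79
Net pay = $1,234.15 − $523.79 = $710.36

$710.36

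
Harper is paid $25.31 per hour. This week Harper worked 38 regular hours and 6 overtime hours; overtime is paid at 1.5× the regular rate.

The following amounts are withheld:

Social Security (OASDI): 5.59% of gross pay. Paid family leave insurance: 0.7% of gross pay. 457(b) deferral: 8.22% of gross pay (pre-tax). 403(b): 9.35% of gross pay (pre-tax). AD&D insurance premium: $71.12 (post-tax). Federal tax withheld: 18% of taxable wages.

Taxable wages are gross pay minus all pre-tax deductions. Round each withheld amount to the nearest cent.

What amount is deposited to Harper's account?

$658.12

Regular pay: 38 × $25.31 = $961.78
Overtime pay: 6 × $25.31 × 1.5 = $227.79
Gross pay = $961.78 + $227.79 = $1,189.57
403(b): $1,189.57 × 0.0935 = $111.22
457(b) deferral: $1,189.57 × 0.0822 = $97.78
Pre-tax total = $111.22 + $97.78 = $209.00
Taxable wages = $1,189.57 − $209.00 = $980.57
Federal tax withheld: $980.57 × 0.18 = $176.50
Paid family leave insurance: $1,189.57 × 0.007 = $8.33
Social Security (OASDI): $1,189.57 × 0.0559 = $66.50
AD&D insurance premium: $71.12
Total deductions = $111.22 + $97.78 + $176.50 + $8.33 + $66.50 + $71.12 = $531.45
Net pay = $1,189.57 − $531.45 = $658.12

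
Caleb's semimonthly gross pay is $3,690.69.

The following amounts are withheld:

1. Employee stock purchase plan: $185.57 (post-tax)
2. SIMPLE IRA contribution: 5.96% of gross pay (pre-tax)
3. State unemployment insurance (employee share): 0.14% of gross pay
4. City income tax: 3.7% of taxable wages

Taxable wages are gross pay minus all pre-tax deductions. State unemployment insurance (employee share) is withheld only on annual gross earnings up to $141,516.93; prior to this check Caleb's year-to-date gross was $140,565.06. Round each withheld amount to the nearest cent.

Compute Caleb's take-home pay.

$3,155.40

SIMPLE IRA contribution: $3,690.69 × 0.0596 = $219.97
Taxable wages = $3,690.69 − $219.97 = $3,470.72
City income tax: $3,470.72 × 0.037 = $128.42
State unemployment insurance (employee share): only $141,516.93 − $140,565.06 = $951.87 of this check is subject → $951.87 × 0.0014 = $1.33
Employee stock purchase plan: $185.57
Total deductions = $219.97 + $128.42 + $1.33 + $185.57 = $535.29
Net pay = $3,690.69 − $535.29 = $3,155.40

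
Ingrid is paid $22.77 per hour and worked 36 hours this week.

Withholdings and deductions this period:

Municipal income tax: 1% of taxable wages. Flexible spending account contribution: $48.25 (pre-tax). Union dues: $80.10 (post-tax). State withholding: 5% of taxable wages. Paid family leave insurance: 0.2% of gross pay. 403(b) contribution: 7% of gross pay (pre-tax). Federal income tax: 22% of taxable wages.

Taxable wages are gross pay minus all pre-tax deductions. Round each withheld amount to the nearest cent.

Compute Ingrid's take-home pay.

$432.41

Gross pay: 36 × $22.77 = $819.72
403(b) contribution: $819.72 × 0.07 = $57.38
Flexible spending account contribution: $48.25
Pre-tax total = $57.38 + $48.25 = $105.63
Taxable wages = $819.72 − $105.63 = $714.09
Federal income tax: $714.09 × 0.22 = $157.10
Municipal income tax: $714.09 × 0.01 = $7.14
State withholding: $714.09 × 0.05 = $35.70
Paid family leave insurance: $819.72 × 0.002 = $1.64
Union dues: $80.10
Total deductions = $57.38 + $48.25 + $157.10 + $7.14 + $35.70 + $1.64 + $80.10 = $387.31
Net pay = $819.72 − $387.31 = $432.41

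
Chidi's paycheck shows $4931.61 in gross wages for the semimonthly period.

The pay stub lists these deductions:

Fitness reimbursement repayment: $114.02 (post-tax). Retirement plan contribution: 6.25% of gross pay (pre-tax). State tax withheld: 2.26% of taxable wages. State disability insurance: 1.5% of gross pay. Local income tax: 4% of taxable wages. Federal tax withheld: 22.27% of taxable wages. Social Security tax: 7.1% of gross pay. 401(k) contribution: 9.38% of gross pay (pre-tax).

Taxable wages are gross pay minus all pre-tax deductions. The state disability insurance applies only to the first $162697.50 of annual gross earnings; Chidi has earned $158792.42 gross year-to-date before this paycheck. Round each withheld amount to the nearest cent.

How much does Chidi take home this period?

$2450.98

Retirement plan contribution: $4931.61 × 0.0625 = $308.23
401(k) contribution: $4931.61 × 0.0938 = $462.59
Pre-tax total = $308.23 + $462.59 = $770.82
Taxable wages = $4931.61 − $770.82 = $4160.79
Local income tax: $4160.79 × 0.04 = $166.43
Federal tax withheld: $4160.79 × 0.2227 = $926.61
State tax withheld: $4160.79 × 0.0226 = $94.03
State disability insurance: only $162697.50 − $158792.42 = $3905.08 of this check is subject → $3905.08 × 0.015 = $58.58
Social Security tax: $4931.61 × 0.071 = $350.14
Fitness reimbursement repayment: $114.02
Total deductions = $308.23 + $462.59 + $166.43 + $926.61 + $94.03 + $58.58 + $350.14 + $114.02 = $2480.63
Net pay = $4931.61 − $2480.63 = $2450.98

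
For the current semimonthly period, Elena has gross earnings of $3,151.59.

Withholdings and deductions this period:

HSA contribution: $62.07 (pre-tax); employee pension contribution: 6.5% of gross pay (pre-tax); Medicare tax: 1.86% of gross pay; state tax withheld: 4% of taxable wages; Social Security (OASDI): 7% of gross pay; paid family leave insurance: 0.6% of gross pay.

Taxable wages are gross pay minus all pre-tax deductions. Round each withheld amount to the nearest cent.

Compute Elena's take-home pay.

$2,471.14

HSA contribution: $62.07
Employee pension contribution: $3,151.59 × 0.065 = $204.85
Pre-tax total = $62.07 + $204.85 = $266.92
Taxable wages = $3,151.59 − $266.92 = $2,884.67
State tax withheld: $2,884.67 × 0.04 = $115.39
Social Security (OASDI): $3,151.59 × 0.07 = $220.61
Medicare tax: $3,151.59 × 0.0186 = $58.62
Paid family leave insurance: $3,151.59 × 0.006 = $18.91
Total deductions = $62.07 + $204.85 + $115.39 + $220.61 + $58.62 + $18.91 = $680.45
Net pay = $3,151.59 − $680.45 = $2,471.14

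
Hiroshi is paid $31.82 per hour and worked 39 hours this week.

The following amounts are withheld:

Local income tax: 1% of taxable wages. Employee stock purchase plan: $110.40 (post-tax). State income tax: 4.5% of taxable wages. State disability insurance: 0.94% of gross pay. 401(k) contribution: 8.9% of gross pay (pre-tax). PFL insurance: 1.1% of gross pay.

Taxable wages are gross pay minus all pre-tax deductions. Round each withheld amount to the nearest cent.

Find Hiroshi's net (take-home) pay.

$932.63

Gross pay: 39 × $31.82 = $1,240.98
401(k) contribution: $1,240.98 × 0.089 = $110.45
Taxable wages = $1,240.98 − $110.45 = $1,130.53
State income tax: $1,130.53 × 0.045 = $50.87
Local income tax: $1,130.53 × 0.01 = $11.31
PFL insurance: $1,240.98 × 0.011 = $13.65
State disability insurance: $1,240.98 × 0.0094 = $11.67
Employee stock purchase plan: $110.40
Total deductions = $110.45 + $50.87 + $11.31 + $13.65 + $11.67 + $110.40 = $308.35
Net pay = $1,240.98 − $308.35 = $932.63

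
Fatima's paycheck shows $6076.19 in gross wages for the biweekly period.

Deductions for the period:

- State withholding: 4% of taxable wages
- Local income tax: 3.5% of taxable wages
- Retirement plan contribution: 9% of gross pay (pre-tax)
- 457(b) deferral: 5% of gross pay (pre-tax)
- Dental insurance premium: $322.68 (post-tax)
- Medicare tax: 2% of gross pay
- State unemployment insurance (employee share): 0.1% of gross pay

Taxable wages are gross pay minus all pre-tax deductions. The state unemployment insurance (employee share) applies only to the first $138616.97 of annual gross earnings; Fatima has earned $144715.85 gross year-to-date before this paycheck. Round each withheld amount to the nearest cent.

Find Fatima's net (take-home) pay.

$4389.41

457(b) deferral: $6076.19 × 0.05 = $303.81
Retirement plan contribution: $6076.19 × 0.09 = $546.86
Pre-tax total = $303.81 + $546.86 = $850.67
Taxable wages = $6076.19 − $850.67 = $5225.52
Local income tax: $5225.52 × 0.035 = $182.89
State withholding: $5225.52 × 0.04 = $209.02
State unemployment insurance (employee share): annual cap $138616.97 already reached (YTD $144715.85), so $0.00
Medicare tax: $6076.19 × 0.02 = $121.52
Dental insurance premium: $322.68
Total deductions = $303.81 + $546.86 + $182.89 + $209.02 + $0.00 + $121.52 + $322.68 = $1686.78
Net pay = $6076.19 − $1686.78 = $4389.41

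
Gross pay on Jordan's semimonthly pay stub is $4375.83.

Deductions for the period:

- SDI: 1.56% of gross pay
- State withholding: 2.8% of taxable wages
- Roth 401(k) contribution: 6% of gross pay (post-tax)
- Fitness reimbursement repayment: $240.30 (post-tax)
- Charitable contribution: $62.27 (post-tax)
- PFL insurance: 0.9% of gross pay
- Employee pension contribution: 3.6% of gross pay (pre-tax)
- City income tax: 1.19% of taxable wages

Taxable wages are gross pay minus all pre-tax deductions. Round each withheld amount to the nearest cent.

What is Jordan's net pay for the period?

$3377.23

Employee pension contribution: $4375.83 × 0.036 = $157.53
Taxable wages = $4375.83 − $157.53 = $4218.30
State withholding: $4218.30 × 0.028 = $118.11
City income tax: $4218.30 × 0.0119 = $50.20
PFL insurance: $4375.83 × 0.009 = $39.38
SDI: $4375.83 × 0.0156 = $68.26
Fitness reimbursement repayment: $240.30
Charitable contribution: $62.27
Roth 401(k) contribution: $4375.83 × 0.06 = $262.55
Total deductions = $157.53 + $118.11 + $50.20 + $39.38 + $68.26 + $240.30 + $62.27 + $262.55 = $998.60
Net pay = $4375.83 − $998.60 = $3377.23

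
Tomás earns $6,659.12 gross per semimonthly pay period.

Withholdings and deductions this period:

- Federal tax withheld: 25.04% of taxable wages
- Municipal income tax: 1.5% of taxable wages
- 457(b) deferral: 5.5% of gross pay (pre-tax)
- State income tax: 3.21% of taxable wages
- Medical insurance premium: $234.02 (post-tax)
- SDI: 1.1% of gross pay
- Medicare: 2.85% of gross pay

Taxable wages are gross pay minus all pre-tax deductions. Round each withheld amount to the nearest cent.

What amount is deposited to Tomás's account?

457(b) deferral: $6,659.12 × 0.055 = $366.25
Taxable wages = $6,659.12 − $366.25 = $6,292.87
Municipal income tax: $6,292.87 × 0.015 = $94.39
Federal tax withheld: $6,292.87 × 0.2504 = $1,575.73
State income tax: $6,292.87 × 0.0321 = $202.00
SDI: $6,659.12 × 0.011 = $73.25
Medicare: $6,659.12 × 0.0285 = $189.78
Medical insurance premium: $234.02
Total deductions = $366.25 + $94.39 + $1,575.73 + $202.00 + $73.25 + $189.78 + $234.02 = $2,735.42
Net pay = $6,659.12 − $2,735.42 = $3,923.70

$3,923.70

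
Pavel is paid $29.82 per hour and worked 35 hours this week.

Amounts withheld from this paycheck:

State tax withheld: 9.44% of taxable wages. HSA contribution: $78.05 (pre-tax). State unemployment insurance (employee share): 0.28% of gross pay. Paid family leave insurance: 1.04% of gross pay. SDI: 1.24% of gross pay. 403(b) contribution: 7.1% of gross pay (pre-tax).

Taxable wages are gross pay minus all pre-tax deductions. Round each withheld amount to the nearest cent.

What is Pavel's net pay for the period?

Gross pay: 35 × $29.82 = $1043.70
403(b) contribution: $1043.70 × 0.071 = $74.10
HSA contribution: $78.05
Pre-tax total = $74.10 + $78.05 = $152.15
Taxable wages = $1043.70 − $152.15 = $891.55
State tax withheld: $891.55 × 0.0944 = $84.16
SDI: $1043.70 × 0.0124 = $12.94
Paid family leave insurance: $1043.70 × 0.0104 = $10.85
State unemployment insurance (employee share): $1043.70 × 0.0028 = $2.92
Total deductions = $74.10 + $78.05 + $84.16 + $12.94 + $10.85 + $2.92 = $263.02
Net pay = $1043.70 − $263.02 = $780.68

$780.68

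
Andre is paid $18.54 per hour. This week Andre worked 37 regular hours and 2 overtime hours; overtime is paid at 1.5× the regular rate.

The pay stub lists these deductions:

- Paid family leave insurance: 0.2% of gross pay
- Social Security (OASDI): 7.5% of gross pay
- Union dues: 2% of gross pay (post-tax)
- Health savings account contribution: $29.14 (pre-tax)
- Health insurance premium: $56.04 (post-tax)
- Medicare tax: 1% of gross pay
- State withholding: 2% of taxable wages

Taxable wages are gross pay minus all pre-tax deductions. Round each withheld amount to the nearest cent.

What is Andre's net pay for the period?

$562.82

Regular pay: 37 × $18.54 = $685.98
Overtime pay: 2 × $18.54 × 1.5 = $55.62
Gross pay = $685.98 + $55.62 = $741.60
Health savings account contribution: $29.14
Taxable wages = $741.60 − $29.14 = $712.46
State withholding: $712.46 × 0.02 = $14.25
Medicare tax: $741.60 × 0.01 = $7.42
Social Security (OASDI): $741.60 × 0.075 = $55.62
Paid family leave insurance: $741.60 × 0.002 = $1.48
Union dues: $741.60 × 0.02 = $14.83
Health insurance premium: $56.04
Total deductions = $29.14 + $14.25 + $7.42 + $55.62 + $1.48 + $14.83 + $56.04 = $178.78
Net pay = $741.60 − $178.78 = $562.82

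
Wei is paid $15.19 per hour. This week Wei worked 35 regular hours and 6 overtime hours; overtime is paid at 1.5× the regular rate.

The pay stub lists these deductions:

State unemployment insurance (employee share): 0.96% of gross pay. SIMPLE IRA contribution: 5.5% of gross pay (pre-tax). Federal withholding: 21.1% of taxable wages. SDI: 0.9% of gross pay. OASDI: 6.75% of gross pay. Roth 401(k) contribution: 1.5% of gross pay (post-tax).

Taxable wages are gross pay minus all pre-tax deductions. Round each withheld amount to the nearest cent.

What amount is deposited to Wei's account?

Regular pay: 35 × $15.19 = $531.65
Overtime pay: 6 × $15.19 × 1.5 = $136.71
Gross pay = $531.65 + $136.71 = $668.36
SIMPLE IRA contribution: $668.36 × 0.055 = $36.76
Taxable wages = $668.36 − $36.76 = $631.60
Federal withholding: $631.60 × 0.211 = $133.27
State unemployment insurance (employee share): $668.36 × 0.0096 = $6.42
SDI: $668.36 × 0.009 = $6.02
OASDI: $668.36 × 0.0675 = $45.11
Roth 401(k) contribution: $668.36 × 0.015 = $10.03
Total deductions = $36.76 + $133.27 + $6.42 + $6.02 + $45.11 + $10.03 = $237.61
Net pay = $668.36 − $237.61 = $430.75

$430.75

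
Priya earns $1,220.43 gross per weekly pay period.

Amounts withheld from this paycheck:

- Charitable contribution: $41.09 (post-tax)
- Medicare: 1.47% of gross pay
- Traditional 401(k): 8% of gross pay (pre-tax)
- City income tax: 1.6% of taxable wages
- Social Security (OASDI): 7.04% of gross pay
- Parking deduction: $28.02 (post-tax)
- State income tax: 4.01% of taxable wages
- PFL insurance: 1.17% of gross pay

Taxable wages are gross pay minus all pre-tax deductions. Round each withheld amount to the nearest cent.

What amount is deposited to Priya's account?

$872.57

Traditional 401(k): $1,220.43 × 0.08 = $97.63
Taxable wages = $1,220.43 − $97.63 = $1,122.80
City income tax: $1,122.80 × 0.016 = $17.96
State income tax: $1,122.80 × 0.0401 = $45.02
Medicare: $1,220.43 × 0.0147 = $17.94
PFL insurance: $1,220.43 × 0.0117 = $14.28
Social Security (OASDI): $1,220.43 × 0.0704 = $85.92
Parking deduction: $28.02
Charitable contribution: $41.09
Total deductions = $97.63 + $17.96 + $45.02 + $17.94 + $14.28 + $85.92 + $28.02 + $41.09 = $347.86
Net pay = $1,220.43 − $347.86 = $872.57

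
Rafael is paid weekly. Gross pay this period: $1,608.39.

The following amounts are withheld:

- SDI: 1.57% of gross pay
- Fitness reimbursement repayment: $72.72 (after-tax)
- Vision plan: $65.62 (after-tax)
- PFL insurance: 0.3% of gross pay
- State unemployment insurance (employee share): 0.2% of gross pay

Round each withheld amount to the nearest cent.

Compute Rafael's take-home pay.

SDI: $1,608.39 × 0.0157 = $25.25
State unemployment insurance (employee share): $1,608.39 × 0.002 = $3.22
PFL insurance: $1,608.39 × 0.003 = $4.83
Vision plan: $65.62
Fitness reimbursement repayment: $72.72
Total deductions = $25.25 + $3.22 + $4.83 + $65.62 + $72.72 = $171.64
Net pay = $1,608.39 − $171.64 = $1,436.75

$1,436.75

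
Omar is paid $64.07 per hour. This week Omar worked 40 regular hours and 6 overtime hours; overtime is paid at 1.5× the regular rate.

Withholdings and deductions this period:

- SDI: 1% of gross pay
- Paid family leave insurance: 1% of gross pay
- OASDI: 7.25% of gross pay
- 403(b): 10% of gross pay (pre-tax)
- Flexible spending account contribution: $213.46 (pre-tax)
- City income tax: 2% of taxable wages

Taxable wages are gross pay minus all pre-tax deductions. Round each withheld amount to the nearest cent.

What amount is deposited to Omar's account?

Regular pay: 40 × $64.07 = $2,562.80
Overtime pay: 6 × $64.07 × 1.5 = $576.63
Gross pay = $2,562.80 + $576.63 = $3,139.43
Flexible spending account contribution: $213.46
403(b): $3,139.43 × 0.1 = $313.94
Pre-tax total = $213.46 + $313.94 = $527.40
Taxable wages = $3,139.43 − $527.40 = $2,612.03
City income tax: $2,612.03 × 0.02 = $52.24
Paid family leave insurance: $3,139.43 × 0.01 = $31.39
OASDI: $3,139.43 × 0.0725 = $227.61
SDI: $3,139.43 × 0.01 = $31.39
Total deductions = $213.46 + $313.94 + $52.24 + $31.39 + $227.61 + $31.39 = $870.03
Net pay = $3,139.43 − $870.03 = $2,269.40

$2,269.40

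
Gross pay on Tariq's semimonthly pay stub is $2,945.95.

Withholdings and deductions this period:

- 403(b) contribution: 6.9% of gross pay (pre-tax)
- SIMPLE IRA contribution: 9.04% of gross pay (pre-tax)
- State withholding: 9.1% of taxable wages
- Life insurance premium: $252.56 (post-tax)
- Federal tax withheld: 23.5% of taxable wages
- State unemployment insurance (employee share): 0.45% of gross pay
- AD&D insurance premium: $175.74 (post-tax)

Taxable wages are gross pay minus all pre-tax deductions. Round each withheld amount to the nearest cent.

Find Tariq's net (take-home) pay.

$1,227.51

403(b) contribution: $2,945.95 × 0.069 = $203.27
SIMPLE IRA contribution: $2,945.95 × 0.0904 = $266.31
Pre-tax total = $203.27 + $266.31 = $469.58
Taxable wages = $2,945.95 − $469.58 = $2,476.37
Federal tax withheld: $2,476.37 × 0.235 = $581.95
State withholding: $2,476.37 × 0.091 = $225.35
State unemployment insurance (employee share): $2,945.95 × 0.0045 = $13.26
AD&D insurance premium: $175.74
Life insurance premium: $252.56
Total deductions = $203.27 + $266.31 + $581.95 + $225.35 + $13.26 + $175.74 + $252.56 = $1,718.44
Net pay = $2,945.95 − $1,718.44 = $1,227.51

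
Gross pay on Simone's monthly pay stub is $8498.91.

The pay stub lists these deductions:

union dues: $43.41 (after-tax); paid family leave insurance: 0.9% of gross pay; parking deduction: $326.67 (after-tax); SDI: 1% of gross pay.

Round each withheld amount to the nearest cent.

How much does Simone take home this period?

Paid family leave insurance: $8498.91 × 0.009 = $76.49
SDI: $8498.91 × 0.01 = $84.99
Parking deduction: $326.67
Union dues: $43.41
Total deductions = $76.49 + $84.99 + $326.67 + $43.41 = $531.56
Net pay = $8498.91 − $531.56 = $7967.35

$7967.35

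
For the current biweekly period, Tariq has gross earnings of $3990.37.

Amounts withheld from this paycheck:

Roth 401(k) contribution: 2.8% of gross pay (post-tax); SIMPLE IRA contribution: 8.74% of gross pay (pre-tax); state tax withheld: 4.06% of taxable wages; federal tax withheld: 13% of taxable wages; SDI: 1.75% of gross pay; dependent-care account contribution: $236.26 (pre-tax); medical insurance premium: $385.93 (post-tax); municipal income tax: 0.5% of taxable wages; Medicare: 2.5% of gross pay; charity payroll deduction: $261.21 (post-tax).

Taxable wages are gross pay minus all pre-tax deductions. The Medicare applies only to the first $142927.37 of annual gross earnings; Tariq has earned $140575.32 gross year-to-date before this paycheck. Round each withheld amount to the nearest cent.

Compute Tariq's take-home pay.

$1919.86

Dependent-care account contribution: $236.26
SIMPLE IRA contribution: $3990.37 × 0.0874 = $348.76
Pre-tax total = $236.26 + $348.76 = $585.02
Taxable wages = $3990.37 − $585.02 = $3405.35
State tax withheld: $3405.35 × 0.0406 = $138.26
Municipal income tax: $3405.35 × 0.005 = $17.03
Federal tax withheld: $3405.35 × 0.13 = $442.70
SDI: $3990.37 × 0.0175 = $69.83
Medicare: only $142927.37 − $140575.32 = $2352.05 of this check is subject → $2352.05 × 0.025 = $58.80
Medical insurance premium: $385.93
Charity payroll deduction: $261.21
Roth 401(k) contribution: $3990.37 × 0.028 = $111.73
Total deductions = $236.26 + $348.76 + $138.26 + $17.03 + $442.70 + $69.83 + $58.80 + $385.93 + $261.21 + $111.73 = $2070.51
Net pay = $3990.37 − $2070.51 = $1919.86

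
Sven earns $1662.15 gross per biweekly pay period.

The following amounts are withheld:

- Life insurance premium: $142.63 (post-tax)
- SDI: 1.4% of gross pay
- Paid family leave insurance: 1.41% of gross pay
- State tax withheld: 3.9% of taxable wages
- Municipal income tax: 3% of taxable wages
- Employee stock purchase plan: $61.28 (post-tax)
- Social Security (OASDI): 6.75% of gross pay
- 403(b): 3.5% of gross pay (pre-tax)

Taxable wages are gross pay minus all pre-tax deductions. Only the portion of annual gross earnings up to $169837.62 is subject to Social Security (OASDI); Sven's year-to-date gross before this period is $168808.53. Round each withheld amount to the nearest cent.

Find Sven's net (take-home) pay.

403(b): $1662.15 × 0.035 = $58.18
Taxable wages = $1662.15 − $58.18 = $1603.97
State tax withheld: $1603.97 × 0.039 = $62.55
Municipal income tax: $1603.97 × 0.03 = $48.12
Social Security (OASDI): only $169837.62 − $168808.53 = $1029.09 of this check is subject → $1029.09 × 0.0675 = $69.46
SDI: $1662.15 × 0.014 = $23.27
Paid family leave insurance: $1662.15 × 0.0141 = $23.44
Life insurance premium: $142.63
Employee stock purchase plan: $61.28
Total deductions = $58.18 + $62.55 + $48.12 + $69.46 + $23.27 + $23.44 + $142.63 + $61.28 = $488.93
Net pay = $1662.15 − $488.93 = $1173.22

$1173.22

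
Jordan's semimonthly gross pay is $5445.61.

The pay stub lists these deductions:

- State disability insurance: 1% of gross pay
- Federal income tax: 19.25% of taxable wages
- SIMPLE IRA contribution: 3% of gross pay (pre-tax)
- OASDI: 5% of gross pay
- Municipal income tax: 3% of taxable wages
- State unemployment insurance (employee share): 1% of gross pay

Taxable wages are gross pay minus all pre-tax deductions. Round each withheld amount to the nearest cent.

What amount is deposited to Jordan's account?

$3725.74

SIMPLE IRA contribution: $5445.61 × 0.03 = $163.37
Taxable wages = $5445.61 − $163.37 = $5282.24
Municipal income tax: $5282.24 × 0.03 = $158.47
Federal income tax: $5282.24 × 0.1925 = $1016.83
OASDI: $5445.61 × 0.05 = $272.28
State unemployment insurance (employee share): $5445.61 × 0.01 = $54.46
State disability insurance: $5445.61 × 0.01 = $54.46
Total deductions = $163.37 + $158.47 + $1016.83 + $272.28 + $54.46 + $54.46 = $1719.87
Net pay = $5445.61 − $1719.87 = $3725.74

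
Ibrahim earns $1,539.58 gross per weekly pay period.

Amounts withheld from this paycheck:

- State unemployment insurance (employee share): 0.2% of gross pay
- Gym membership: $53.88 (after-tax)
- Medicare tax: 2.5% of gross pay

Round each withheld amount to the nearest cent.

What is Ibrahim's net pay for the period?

Medicare tax: $1,539.58 × 0.025 = $38.49
State unemployment insurance (employee share): $1,539.58 × 0.002 = $3.08
Gym membership: $53.88
Total deductions = $38.49 + $3.08 + $53.88 = $95.45
Net pay = $1,539.58 − $95.45 = $1,444.13

$1,444.13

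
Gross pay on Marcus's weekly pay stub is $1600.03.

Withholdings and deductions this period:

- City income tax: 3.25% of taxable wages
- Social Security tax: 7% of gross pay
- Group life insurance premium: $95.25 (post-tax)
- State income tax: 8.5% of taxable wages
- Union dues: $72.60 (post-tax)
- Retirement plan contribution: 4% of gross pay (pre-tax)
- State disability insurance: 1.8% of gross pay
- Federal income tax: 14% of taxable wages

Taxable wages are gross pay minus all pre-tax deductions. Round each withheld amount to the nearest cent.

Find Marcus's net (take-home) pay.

Retirement plan contribution: $1600.03 × 0.04 = $64.00
Taxable wages = $1600.03 − $64.00 = $1536.03
State income tax: $1536.03 × 0.085 = $130.56
Federal income tax: $1536.03 × 0.14 = $215.04
City income tax: $1536.03 × 0.0325 = $49.92
State disability insurance: $1600.03 × 0.018 = $28.80
Social Security tax: $1600.03 × 0.07 = $112.00
Union dues: $72.60
Group life insurance premium: $95.25
Total deductions = $64.00 + $130.56 + $215.04 + $49.92 + $28.80 + $112.00 + $72.60 + $95.25 = $768.17
Net pay = $1600.03 − $768.17 = $831.86

$831.86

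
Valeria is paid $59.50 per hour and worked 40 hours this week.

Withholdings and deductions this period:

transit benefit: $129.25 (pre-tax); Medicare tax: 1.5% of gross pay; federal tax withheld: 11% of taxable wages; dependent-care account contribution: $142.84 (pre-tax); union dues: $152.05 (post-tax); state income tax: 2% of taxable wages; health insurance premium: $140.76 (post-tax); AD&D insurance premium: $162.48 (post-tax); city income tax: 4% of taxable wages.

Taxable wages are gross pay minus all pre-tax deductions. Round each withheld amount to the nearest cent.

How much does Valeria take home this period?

Gross pay: 40 × $59.50 = $2380.00
Transit benefit: $129.25
Dependent-care account contribution: $142.84
Pre-tax total = $129.25 + $142.84 = $272.09
Taxable wages = $2380.00 − $272.09 = $2107.91
City income tax: $2107.91 × 0.04 = $84.32
Federal tax withheld: $2107.91 × 0.11 = $231.87
State income tax: $2107.91 × 0.02 = $42.16
Medicare tax: $2380.00 × 0.015 = $35.70
Health insurance premium: $140.76
AD&D insurance premium: $162.48
Union dues: $152.05
Total deductions = $129.25 + $142.84 + $84.32 + $231.87 + $42.16 + $35.70 + $140.76 + $162.48 + $152.05 = $1121.43
Net pay = $2380.00 − $1121.43 = $1258.57

$1258.57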